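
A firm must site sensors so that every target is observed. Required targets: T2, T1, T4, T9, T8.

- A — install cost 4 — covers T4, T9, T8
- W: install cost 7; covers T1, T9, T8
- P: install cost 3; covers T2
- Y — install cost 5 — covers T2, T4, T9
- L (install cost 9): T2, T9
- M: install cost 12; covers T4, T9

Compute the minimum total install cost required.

12

The greedy cost-per-new-target heuristic would pick A, P, and W for 14, but a cheaper cover exists.
Choose W and Y: together they cover T2, T1, T4, T9, T8 — every target.
Total install cost: 7 + 5 = 12.
No cover costs less than 12.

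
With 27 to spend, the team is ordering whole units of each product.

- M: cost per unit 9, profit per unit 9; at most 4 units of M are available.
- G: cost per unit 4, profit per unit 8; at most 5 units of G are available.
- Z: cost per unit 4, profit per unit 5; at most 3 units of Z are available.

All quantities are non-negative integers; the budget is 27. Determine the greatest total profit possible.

This is a bounded integer knapsack.
5×G and 1×Z: cost 24 ≤ 27, profit 5·8 + 1·5 = 45.
4×G and 2×Z: cost 24 ≤ 27, profit 4·8 + 2·5 = 42.
Best is 45.

45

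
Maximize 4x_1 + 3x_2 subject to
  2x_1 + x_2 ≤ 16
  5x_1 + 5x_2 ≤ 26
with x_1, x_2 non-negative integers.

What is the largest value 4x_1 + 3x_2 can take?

(x_1,x_2)=(5,0): 2·5+1·0=10≤16, 5·5+5·0=25≤26, objective 20.
(x_1,x_2)=(4,1): 2·4+1·1=9≤16, 5·4+5·1=25≤26, objective 19.
(x_1,x_2)=(4,0): 2·4+1·0=8≤16, 5·4+5·0=20≤26, objective 16.
No feasible integer point exceeds 20.

20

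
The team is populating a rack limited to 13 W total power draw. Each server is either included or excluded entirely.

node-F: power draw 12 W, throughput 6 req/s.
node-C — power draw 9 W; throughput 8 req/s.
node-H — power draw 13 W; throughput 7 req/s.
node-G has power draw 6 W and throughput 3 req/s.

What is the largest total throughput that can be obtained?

Allowing fractional choices, the relaxed optimum would be about 10.2, but servers are indivisible.
node-C: power draw 9 ≤ 13, throughput 8.
node-F: power draw 12 ≤ 13, throughput 6.
node-H: power draw 13 ≤ 13, throughput 7.
Best is node-C with total throughput 8.

8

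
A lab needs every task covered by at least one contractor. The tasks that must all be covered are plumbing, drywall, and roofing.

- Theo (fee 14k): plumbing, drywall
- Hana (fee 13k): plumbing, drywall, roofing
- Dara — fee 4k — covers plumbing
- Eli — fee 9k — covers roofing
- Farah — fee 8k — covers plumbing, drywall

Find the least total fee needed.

The greedy cost-per-new-task heuristic would pick Dara and Hana for 17, but a cheaper cover exists.
Hana alone covers plumbing, drywall, roofing — every task.
Total fee: 13.
No cover costs less than 13.

13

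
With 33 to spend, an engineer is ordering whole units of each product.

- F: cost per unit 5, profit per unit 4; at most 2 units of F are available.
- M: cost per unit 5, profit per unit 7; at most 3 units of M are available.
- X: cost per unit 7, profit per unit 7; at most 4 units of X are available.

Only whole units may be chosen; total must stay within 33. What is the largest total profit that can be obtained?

1×M and 4×X: cost 33 ≤ 33, profit 1·7 + 4·7 = 35.
2×F, 3×M, and 1×X: cost 32 ≤ 33, profit 2·4 + 3·7 + 1·7 = 36.
Best is 36.

36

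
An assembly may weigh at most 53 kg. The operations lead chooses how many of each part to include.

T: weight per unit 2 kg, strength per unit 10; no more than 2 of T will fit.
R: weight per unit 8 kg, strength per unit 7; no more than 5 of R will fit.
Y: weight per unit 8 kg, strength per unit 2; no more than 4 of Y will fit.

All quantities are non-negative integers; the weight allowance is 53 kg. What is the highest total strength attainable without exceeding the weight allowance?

57

This is a bounded integer knapsack.
T has the best ratio (10/2); taking only T gives at most 2×10 = 20 (stopped by the supply cap of 2).
Mixing does better — 2×T, 5×R, and 1×Y: weight 52 ≤ 53, strength 2·10 + 5·7 + 1·2 = 57.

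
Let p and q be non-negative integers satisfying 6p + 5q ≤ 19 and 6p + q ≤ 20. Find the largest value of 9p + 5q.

27

(p,q)=(3,0) is feasible, giving 27.
(p,q)=(2,1) is feasible, giving 23.
Maximum is 27 at (p,q)=(3,0).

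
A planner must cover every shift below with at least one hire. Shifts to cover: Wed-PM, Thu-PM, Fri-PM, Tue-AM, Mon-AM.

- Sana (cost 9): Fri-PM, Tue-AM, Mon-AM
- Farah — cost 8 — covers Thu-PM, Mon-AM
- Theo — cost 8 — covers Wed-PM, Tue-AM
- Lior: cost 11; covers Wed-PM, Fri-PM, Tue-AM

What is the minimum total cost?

The greedy cost-per-new-shift heuristic would pick Sana, Farah, and Theo for 25, but a cheaper cover exists.
Choose Farah and Lior: together they cover Wed-PM, Thu-PM, Fri-PM, Tue-AM, Mon-AM — every shift.
Total cost: 8 + 11 = 19.
No cover costs less than 19.

19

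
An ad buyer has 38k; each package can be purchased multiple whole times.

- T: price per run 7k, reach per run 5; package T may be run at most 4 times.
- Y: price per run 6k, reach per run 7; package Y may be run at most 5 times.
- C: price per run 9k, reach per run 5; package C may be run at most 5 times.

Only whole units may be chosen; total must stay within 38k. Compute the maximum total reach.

Y has the best ratio (7/6); taking only Y gives at most 5×7 = 35 (stopped by the supply cap of 5).
Mixing does better — 1×T and 5×Y: price 37 ≤ 38, reach 1·5 + 5·7 = 40.

40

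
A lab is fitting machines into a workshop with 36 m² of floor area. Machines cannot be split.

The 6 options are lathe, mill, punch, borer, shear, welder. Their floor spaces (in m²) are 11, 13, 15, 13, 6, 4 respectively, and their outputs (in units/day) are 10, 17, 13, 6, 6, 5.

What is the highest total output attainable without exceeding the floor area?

This is a 0-1 knapsack instance.
Allowing fractional choices, the relaxed optimum would be about 39.7, but machines are indivisible.
lathe + mill + shear + welder: floor space 11 + 13 + 6 + 4 = 34 ≤ 36, output 10 + 17 + 6 + 5 = 38.
mill + punch + shear: floor space 13 + 15 + 6 = 34 ≤ 36, output 17 + 13 + 6 = 36.
mill + punch + welder: floor space 13 + 15 + 4 = 32 ≤ 36, output 17 + 13 + 5 = 35.
Best is lathe, mill, shear, and welder with total output 38.

38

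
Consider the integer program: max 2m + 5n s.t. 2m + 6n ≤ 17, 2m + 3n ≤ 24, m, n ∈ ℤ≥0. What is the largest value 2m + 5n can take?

The continuous relaxation peaks at (8.5, 0) with value 17.00; rounding to a feasible lattice point costs some objective.
(m,n)=(8,0): 2·8+6·0=16≤17, 2·8+3·0=16≤24, objective 16.
(m,n)=(7,0): 2·7+6·0=14≤17, 2·7+3·0=14≤24, objective 14.
No feasible integer point exceeds 16.

16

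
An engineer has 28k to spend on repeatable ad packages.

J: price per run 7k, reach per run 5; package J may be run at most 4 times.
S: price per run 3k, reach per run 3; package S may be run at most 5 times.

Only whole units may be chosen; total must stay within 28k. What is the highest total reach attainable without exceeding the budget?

S has the best ratio (3/3); taking only S gives at most 5×3 = 15 (stopped by the supply cap of 5).
Mixing does better — 2×J and 4×S: price 26 ≤ 28, reach 2·5 + 4·3 = 22.

22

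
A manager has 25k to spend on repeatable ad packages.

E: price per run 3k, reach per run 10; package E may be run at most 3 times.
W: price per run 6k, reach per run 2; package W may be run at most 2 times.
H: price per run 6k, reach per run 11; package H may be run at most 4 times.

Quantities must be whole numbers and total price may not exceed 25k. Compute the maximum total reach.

53

E has the best ratio (10/3); taking only E gives at most 3×10 = 30 (stopped by the supply cap of 3).
Mixing does better — 2×E and 3×H: price 24 ≤ 25, reach 2·10 + 3·11 = 53.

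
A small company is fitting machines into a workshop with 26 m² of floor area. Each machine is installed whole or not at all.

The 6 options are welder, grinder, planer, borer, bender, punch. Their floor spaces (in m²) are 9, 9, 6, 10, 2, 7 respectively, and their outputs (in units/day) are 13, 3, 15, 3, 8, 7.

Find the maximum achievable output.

43

Allowing fractional choices, the relaxed optimum would be about 43.7, but machines are indivisible.
welder + planer + bender + punch: floor space 9 + 6 + 2 + 7 = 24 ≤ 26, output 13 + 15 + 8 + 7 = 43.
welder + grinder + planer + bender: floor space 9 + 9 + 6 + 2 = 26 ≤ 26, output 13 + 3 + 15 + 8 = 39.
Best is welder, planer, bender, and punch with total output 43.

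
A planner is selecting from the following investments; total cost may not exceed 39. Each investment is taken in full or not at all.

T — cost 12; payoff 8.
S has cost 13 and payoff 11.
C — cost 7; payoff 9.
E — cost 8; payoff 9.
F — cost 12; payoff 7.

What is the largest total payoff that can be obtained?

33

Allowing fractional choices, the relaxed optimum would be about 36.3, but investments are indivisible.
T + C + E + F: cost 12 + 7 + 8 + 12 = 39 ≤ 39, payoff 8 + 9 + 9 + 7 = 33.
T + S + C: cost 12 + 13 + 7 = 32 ≤ 39, payoff 8 + 11 + 9 = 28.
S + C + E: cost 13 + 7 + 8 = 28 ≤ 39, payoff 11 + 9 + 9 = 29.
Best is T, C, E, and F with total payoff 33.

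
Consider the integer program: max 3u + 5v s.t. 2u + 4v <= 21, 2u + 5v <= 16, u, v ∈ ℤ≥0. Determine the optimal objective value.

24

(u,v)=(8,0) is feasible, giving 24.
(u,v)=(7,0) is feasible, giving 21.
No feasible integer point exceeds 24.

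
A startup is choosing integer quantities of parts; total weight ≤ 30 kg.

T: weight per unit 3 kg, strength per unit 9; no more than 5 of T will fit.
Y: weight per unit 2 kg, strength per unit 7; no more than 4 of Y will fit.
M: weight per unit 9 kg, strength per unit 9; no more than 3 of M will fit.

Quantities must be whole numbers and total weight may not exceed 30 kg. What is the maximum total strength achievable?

75

This is a bounded integer knapsack.
Y has the best ratio (7/2); taking only Y gives at most 4×7 = 28 (stopped by the supply cap of 4).
Mixing does better — 5×T, 3×Y, and 1×M: weight 30 ≤ 30, strength 5·9 + 3·7 + 1·9 = 75.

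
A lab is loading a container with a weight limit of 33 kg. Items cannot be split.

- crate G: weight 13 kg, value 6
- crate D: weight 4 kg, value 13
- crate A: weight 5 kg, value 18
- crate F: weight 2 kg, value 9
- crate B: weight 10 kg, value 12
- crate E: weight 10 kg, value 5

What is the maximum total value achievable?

57

Allowing fractional choices, the relaxed optimum would be about 57.9, but items are indivisible.
crate D + crate A + crate F + crate B + crate E: weight 4 + 5 + 2 + 10 + 10 = 31 ≤ 33, value 13 + 18 + 9 + 12 + 5 = 57.
crate D + crate A + crate F + crate B: weight 4 + 5 + 2 + 10 = 21 ≤ 33, value 13 + 18 + 9 + 12 = 52.
Best is crate D, crate A, crate F, crate B, and crate E with total value 57.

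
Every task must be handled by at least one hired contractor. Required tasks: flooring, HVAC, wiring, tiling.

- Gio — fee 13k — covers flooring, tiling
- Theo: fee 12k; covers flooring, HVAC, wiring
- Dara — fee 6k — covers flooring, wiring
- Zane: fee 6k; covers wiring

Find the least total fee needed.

25

This is an integer covering problem.
The greedy cost-per-new-task heuristic would pick Dara, Theo, and Gio for 31, but a cheaper cover exists.
Choose Gio and Theo: together they cover flooring, HVAC, wiring, tiling — every task.
Total fee: 13 + 12 = 25.
No cover costs less than 25.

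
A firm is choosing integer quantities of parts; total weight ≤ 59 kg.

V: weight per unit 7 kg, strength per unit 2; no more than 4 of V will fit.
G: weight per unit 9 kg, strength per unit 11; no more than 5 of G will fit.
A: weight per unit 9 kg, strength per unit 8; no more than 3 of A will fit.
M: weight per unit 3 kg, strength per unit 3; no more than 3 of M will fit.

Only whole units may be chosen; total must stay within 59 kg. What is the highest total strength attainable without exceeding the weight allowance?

66

This is a bounded integer knapsack.
G has the best ratio (11/9); taking only G gives at most 5×11 = 55 (stopped by the supply cap of 5).
Mixing does better — 5×G, 1×A, and 1×M: weight 57 ≤ 59, strength 5·11 + 1·8 + 1·3 = 66.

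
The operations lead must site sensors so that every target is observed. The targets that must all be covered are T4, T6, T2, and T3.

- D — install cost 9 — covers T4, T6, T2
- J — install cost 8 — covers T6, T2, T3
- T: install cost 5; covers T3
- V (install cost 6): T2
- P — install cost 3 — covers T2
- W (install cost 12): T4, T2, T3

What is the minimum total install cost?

This is a weighted set-cover instance.
The greedy cost-per-new-target heuristic would pick J and D for 17, but a cheaper cover exists.
Choose D and T: together they cover T4, T6, T2, T3 — every target.
Total install cost: 9 + 5 = 14.
No cover costs less than 14.

14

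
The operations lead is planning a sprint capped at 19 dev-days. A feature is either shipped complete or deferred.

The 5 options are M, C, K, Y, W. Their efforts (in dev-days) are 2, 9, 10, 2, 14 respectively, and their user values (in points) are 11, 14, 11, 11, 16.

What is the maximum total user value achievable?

38

This is a 0-1 knapsack instance.
M + Y + W: effort 2 + 2 + 14 = 18 ≤ 19, user value 11 + 11 + 16 = 38.
M + C + Y: effort 2 + 9 + 2 = 13 ≤ 19, user value 11 + 14 + 11 = 36.
M + K + Y: effort 2 + 10 + 2 = 14 ≤ 19, user value 11 + 11 + 11 = 33.
Best is M, Y, and W with total user value 38.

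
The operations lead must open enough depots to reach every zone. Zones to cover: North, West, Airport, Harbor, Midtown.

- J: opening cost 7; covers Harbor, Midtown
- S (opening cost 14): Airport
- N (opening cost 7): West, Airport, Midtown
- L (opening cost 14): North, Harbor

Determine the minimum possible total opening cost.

21

The greedy cost-per-new-zone heuristic would pick N, J, and L for 28, but a cheaper cover exists.
Choose N and L: together they cover North, West, Airport, Harbor, Midtown — every zone.
Total opening cost: 7 + 14 = 21.
No cover costs less than 21.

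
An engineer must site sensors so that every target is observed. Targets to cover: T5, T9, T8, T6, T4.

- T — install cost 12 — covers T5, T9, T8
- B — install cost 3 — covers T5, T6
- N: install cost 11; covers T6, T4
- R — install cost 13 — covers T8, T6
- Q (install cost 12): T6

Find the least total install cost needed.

23

The greedy cost-per-new-target heuristic would pick B, T, and N for 26, but a cheaper cover exists.
Choose T and N: together they cover T5, T9, T8, T6, T4 — every target.
Total install cost: 12 + 11 = 23.
No cover costs less than 23.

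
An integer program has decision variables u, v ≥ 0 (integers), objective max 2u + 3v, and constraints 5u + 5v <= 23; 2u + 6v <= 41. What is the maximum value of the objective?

12

(u,v)=(0,4) is feasible, giving 12.
(u,v)=(1,3) is feasible, giving 11.
Maximum is 12 at (u,v)=(0,4).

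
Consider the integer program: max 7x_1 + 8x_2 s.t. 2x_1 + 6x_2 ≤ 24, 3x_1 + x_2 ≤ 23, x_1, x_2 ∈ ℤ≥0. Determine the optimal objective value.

Relaxing integrality, the LP optimum is 62.88 at (x_1,x_2) = (7.12, 1.62), which is not an integer point.
(x_1,x_2)=(6,2): 2·6+6·2=24≤24, 3·6+1·2=20≤23, objective 58.
(x_1,x_2)=(7,1): 2·7+6·1=20≤24, 3·7+1·1=22≤23, objective 57.
The best lattice point is (6,2), giving 58.

58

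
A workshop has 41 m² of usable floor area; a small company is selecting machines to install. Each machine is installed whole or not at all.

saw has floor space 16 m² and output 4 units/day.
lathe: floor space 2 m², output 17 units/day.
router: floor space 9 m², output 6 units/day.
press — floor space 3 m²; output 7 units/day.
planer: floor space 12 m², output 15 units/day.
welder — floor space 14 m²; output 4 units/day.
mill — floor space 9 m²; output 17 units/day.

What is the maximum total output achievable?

Allowing fractional choices, the relaxed optimum would be about 63.7, but machines are indivisible.
lathe + press + planer + welder + mill: floor space 2 + 3 + 12 + 14 + 9 = 40 ≤ 41, output 17 + 7 + 15 + 4 + 17 = 60.
lathe + press + planer + mill: floor space 2 + 3 + 12 + 9 = 26 ≤ 41, output 17 + 7 + 15 + 17 = 56.
lathe + router + press + planer + mill: floor space 2 + 9 + 3 + 12 + 9 = 35 ≤ 41, output 17 + 6 + 7 + 15 + 17 = 62.
Best is lathe, router, press, planer, and mill with total output 62.

62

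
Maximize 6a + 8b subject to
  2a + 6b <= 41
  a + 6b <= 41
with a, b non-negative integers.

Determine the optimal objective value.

(a,b)=(20,0): 2·20+6·0=40≤41, 1·20+6·0=20≤41, objective 120.
(a,b)=(19,0): 2·19+6·0=38≤41, 1·19+6·0=19≤41, objective 114.
Maximum is 120 at (a,b)=(20,0).

120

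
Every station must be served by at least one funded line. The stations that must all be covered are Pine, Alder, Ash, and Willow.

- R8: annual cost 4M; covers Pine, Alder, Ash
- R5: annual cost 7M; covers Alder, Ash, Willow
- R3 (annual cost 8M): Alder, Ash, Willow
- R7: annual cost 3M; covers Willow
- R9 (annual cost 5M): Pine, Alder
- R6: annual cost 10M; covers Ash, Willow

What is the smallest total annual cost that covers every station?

This is an integer covering problem.
Choose R8 and R7: together they cover Pine, Alder, Ash, Willow — every station.
Total annual cost: 4 + 3 = 7.
No cover costs less than 7.

7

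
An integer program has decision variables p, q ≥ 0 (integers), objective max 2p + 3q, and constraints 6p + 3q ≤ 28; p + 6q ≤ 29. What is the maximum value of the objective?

16

The continuous relaxation peaks at (2.45, 4.42) with value 18.18; rounding to a feasible lattice point costs some objective.
(p,q)=(2,4): 6·2+3·4=24≤28, 1·2+6·4=26≤29, objective 16.
(p,q)=(3,3): 6·3+3·3=27≤28, 1·3+6·3=21≤29, objective 15.
(p,q)=(1,4): 6·1+3·4=18≤28, 1·1+6·4=25≤29, objective 14.
Maximum is 16 at (p,q)=(2,4).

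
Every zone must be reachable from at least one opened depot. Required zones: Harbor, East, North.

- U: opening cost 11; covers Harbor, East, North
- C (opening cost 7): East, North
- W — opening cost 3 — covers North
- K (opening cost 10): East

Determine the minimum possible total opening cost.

11

The greedy cost-per-new-zone heuristic would pick W and U for 14, but a cheaper cover exists.
U alone covers Harbor, East, North — every zone.
Total opening cost: 11.
No cover costs less than 11.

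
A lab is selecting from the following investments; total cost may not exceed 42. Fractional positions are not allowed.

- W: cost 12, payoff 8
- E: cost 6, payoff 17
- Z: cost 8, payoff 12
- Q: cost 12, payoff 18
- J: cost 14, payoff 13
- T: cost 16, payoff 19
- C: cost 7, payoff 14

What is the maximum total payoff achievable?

68

Take E, Q, T, and C: cost 6 + 12 + 16 + 7 = 41 ≤ 42, payoff 17 + 18 + 19 + 14 = 68.
No other feasible combination does better.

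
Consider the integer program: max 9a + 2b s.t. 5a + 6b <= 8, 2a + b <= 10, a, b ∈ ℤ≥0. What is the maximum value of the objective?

9

The continuous relaxation peaks at (1.6, 0) with value 14.40; rounding to a feasible lattice point costs some objective.
(a,b)=(1,0): 5·1+6·0=5≤8, 2·1+1·0=2≤10, objective 9.
(a,b)=(0,1): 5·0+6·1=6≤8, 2·0+1·1=1≤10, objective 2.
No feasible integer point exceeds 9.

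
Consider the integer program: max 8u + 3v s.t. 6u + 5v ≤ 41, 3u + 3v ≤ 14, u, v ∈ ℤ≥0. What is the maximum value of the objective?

The continuous relaxation peaks at (4.67, 0) with value 37.33; rounding to a feasible lattice point costs some objective.
(u,v)=(4,0): 6·4+5·0=24≤41, 3·4+3·0=12≤14, objective 32.
(u,v)=(3,1): 6·3+5·1=23≤41, 3·3+3·1=12≤14, objective 27.
(u,v)=(3,0): 6·3+5·0=18≤41, 3·3+3·0=9≤14, objective 24.
Maximum is 32 at (u,v)=(4,0).

32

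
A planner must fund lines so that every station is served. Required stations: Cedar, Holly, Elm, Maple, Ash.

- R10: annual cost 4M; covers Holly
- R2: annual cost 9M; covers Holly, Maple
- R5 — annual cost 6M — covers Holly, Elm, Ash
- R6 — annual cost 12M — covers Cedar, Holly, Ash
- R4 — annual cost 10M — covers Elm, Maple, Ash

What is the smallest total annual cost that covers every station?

22

The greedy cost-per-new-station heuristic would pick R5, R2, and R6 for 27, but a cheaper cover exists.
Choose R6 and R4: together they cover Cedar, Holly, Elm, Maple, Ash — every station.
Total annual cost: 12 + 10 = 22.
No cover costs less than 22.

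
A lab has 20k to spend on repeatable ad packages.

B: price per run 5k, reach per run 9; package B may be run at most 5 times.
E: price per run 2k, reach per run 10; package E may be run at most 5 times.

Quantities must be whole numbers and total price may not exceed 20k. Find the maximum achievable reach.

This is a bounded integer knapsack.
2×B and 5×E: price 20 ≤ 20, reach 2·9 + 5·10 = 68.
1×B and 5×E: price 15 ≤ 20, reach 1·9 + 5·10 = 59.
Best is 68.

68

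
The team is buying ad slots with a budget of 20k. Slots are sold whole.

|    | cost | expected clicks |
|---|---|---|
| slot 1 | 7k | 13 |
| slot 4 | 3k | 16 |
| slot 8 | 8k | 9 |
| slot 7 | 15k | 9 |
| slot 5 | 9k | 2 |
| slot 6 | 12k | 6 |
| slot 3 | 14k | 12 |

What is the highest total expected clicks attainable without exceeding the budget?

38

Allowing fractional choices, the relaxed optimum would be about 39.7, but ad slots are indivisible.
slot 1 + slot 4 + slot 8: cost 7 + 3 + 8 = 18 ≤ 20, expected clicks 13 + 16 + 9 = 38.
slot 1 + slot 4: cost 7 + 3 = 10 ≤ 20, expected clicks 13 + 16 = 29.
slot 1 + slot 4 + slot 5: cost 7 + 3 + 9 = 19 ≤ 20, expected clicks 13 + 16 + 2 = 31.
Best is slot 1, slot 4, and slot 8 with total expected clicks 38.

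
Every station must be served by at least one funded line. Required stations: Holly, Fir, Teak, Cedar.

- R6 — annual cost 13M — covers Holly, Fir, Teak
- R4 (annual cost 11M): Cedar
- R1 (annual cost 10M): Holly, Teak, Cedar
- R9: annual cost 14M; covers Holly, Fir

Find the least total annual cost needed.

Choose R6 and R1: together they cover Holly, Fir, Teak, Cedar — every station.
Total annual cost: 13 + 10 = 23.

23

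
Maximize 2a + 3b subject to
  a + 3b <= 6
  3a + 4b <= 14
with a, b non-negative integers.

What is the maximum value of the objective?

9

(a,b)=(3,1) is feasible, giving 9.
(a,b)=(4,0) is feasible, giving 8.
(a,b)=(2,1) is feasible, giving 7.
Maximum is 9 at (a,b)=(3,1).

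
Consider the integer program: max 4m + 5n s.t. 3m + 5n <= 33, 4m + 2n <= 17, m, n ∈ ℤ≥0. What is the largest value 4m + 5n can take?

34

Relaxing integrality, the LP optimum is 34.36 at (m,n) = (1.36, 5.79), which is not an integer point.
(m,n)=(1,6): 3·1+5·6=33≤33, 4·1+2·6=16≤17, objective 34.
(m,n)=(0,6): 3·0+5·6=30≤33, 4·0+2·6=12≤17, objective 30.
(m,n)=(1,5): 3·1+5·5=28≤33, 4·1+2·5=14≤17, objective 29.
(m,n)=(2,4): 3·2+5·4=26≤33, 4·2+2·4=16≤17, objective 28.
The best lattice point is (1,6), giving 34.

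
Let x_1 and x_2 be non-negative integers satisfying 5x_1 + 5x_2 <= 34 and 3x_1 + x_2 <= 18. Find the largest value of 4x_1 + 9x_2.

54

(x_1,x_2)=(0,6): 5·0+5·6=30≤34, 3·0+1·6=6≤18, objective 54.
(x_1,x_2)=(1,5): 5·1+5·5=30≤34, 3·1+1·5=8≤18, objective 49.
(x_1,x_2)=(0,5): 5·0+5·5=25≤34, 3·0+1·5=5≤18, objective 45.
Maximum is 54 at (x_1,x_2)=(0,6).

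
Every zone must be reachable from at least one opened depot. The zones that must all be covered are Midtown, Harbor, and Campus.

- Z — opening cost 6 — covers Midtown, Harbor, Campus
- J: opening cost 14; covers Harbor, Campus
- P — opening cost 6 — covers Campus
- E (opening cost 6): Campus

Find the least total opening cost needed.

6

This is a weighted set-cover instance.
Z alone covers Midtown, Harbor, Campus — every zone.
Total opening cost: 6.
No cover costs less than 6.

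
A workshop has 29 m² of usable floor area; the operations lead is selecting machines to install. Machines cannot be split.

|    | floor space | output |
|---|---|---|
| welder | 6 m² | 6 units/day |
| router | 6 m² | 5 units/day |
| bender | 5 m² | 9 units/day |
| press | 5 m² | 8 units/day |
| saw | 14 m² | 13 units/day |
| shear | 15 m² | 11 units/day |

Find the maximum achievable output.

This is a 0-1 knapsack instance.
Allowing fractional choices, the relaxed optimum would be about 35.1, but machines are indivisible.
welder + router + bender + press: floor space 6 + 6 + 5 + 5 = 22 ≤ 29, output 6 + 5 + 9 + 8 = 28.
bender + press + saw: floor space 5 + 5 + 14 = 24 ≤ 29, output 9 + 8 + 13 = 30.
Best is bender, press, and saw with total output 30.

30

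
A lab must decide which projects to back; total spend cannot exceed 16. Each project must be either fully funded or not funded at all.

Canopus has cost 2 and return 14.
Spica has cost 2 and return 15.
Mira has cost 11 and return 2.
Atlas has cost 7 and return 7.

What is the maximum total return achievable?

36

Allowing fractional choices, the relaxed optimum would be about 36.9, but projects are indivisible.
Canopus + Spica + Mira: cost 2 + 2 + 11 = 15 ≤ 16, return 14 + 15 + 2 = 31.
Canopus + Spica + Atlas: cost 2 + 2 + 7 = 11 ≤ 16, return 14 + 15 + 7 = 36.
Best is Canopus, Spica, and Atlas with total return 36.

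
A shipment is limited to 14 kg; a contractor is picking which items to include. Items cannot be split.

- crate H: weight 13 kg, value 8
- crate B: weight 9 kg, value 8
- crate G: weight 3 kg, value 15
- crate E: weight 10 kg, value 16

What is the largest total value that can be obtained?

Allowing fractional choices, the relaxed optimum would be about 31.9, but items are indivisible.
crate E: weight 10 ≤ 14, value 16.
crate B + crate G: weight 9 + 3 = 12 ≤ 14, value 8 + 15 = 23.
crate G + crate E: weight 3 + 10 = 13 ≤ 14, value 15 + 16 = 31.
Best is crate G and crate E with total value 31.

31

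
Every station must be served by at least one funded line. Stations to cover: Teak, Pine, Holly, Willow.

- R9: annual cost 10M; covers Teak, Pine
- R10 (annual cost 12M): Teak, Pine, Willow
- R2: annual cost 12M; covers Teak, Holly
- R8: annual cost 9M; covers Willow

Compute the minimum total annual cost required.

24

Choose R10 and R2: together they cover Teak, Pine, Holly, Willow — every station.
Total annual cost: 12 + 12 = 24.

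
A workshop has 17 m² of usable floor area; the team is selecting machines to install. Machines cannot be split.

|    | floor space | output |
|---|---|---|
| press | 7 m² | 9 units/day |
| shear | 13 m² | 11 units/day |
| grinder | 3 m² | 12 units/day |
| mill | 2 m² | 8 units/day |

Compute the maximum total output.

press + grinder + mill: floor space 7 + 3 + 2 = 12 ≤ 17, output 9 + 12 + 8 = 29.
press + grinder: floor space 7 + 3 = 10 ≤ 17, output 9 + 12 = 21.
shear + grinder: floor space 13 + 3 = 16 ≤ 17, output 11 + 12 = 23.
Best is press, grinder, and mill with total output 29.

29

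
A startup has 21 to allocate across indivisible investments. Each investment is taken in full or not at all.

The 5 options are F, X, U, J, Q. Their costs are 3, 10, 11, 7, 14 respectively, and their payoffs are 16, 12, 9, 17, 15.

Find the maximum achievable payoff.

45

Take F, X, and J: cost 3 + 10 + 7 = 20 ≤ 21, payoff 16 + 12 + 17 = 45.
No other feasible combination does better.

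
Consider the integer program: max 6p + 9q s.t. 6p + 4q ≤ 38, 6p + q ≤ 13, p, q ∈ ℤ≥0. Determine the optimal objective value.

The continuous relaxation peaks at (0, 9.5) with value 85.50; rounding to a feasible lattice point costs some objective.
(p,q)=(0,9): 6·0+4·9=36≤38, 6·0+1·9=9≤13, objective 81.
(p,q)=(0,8): 6·0+4·8=32≤38, 6·0+1·8=8≤13, objective 72.
Maximum is 81 at (p,q)=(0,9).

81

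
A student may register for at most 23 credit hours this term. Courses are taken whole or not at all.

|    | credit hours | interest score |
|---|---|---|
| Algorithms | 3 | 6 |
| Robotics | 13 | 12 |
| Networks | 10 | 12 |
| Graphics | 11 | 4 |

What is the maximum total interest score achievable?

Algorithms + Networks: credit hours 3 + 10 = 13 ≤ 23, interest score 6 + 12 = 18.
Algorithms + Robotics: credit hours 3 + 13 = 16 ≤ 23, interest score 6 + 12 = 18.
Robotics + Networks: credit hours 13 + 10 = 23 ≤ 23, interest score 12 + 12 = 24.
Best is Robotics and Networks with total interest score 24.

24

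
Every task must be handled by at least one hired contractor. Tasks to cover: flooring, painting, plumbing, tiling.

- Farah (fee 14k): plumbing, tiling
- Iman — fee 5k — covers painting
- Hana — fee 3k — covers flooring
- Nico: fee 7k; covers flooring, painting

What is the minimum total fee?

21

Choose Farah and Nico: together they cover flooring, painting, plumbing, tiling — every task.
Total fee: 14 + 7 = 21.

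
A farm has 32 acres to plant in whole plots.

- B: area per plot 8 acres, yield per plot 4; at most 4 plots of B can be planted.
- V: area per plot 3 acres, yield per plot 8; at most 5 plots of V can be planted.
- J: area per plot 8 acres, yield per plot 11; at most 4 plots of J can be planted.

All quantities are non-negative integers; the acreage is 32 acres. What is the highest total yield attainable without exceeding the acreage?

62

1×B, 5×V, and 1×J: area 31 ≤ 32, yield 1·4 + 5·8 + 1·11 = 55.
5×V and 2×J: area 31 ≤ 32, yield 5·8 + 2·11 = 62.
Best is 62.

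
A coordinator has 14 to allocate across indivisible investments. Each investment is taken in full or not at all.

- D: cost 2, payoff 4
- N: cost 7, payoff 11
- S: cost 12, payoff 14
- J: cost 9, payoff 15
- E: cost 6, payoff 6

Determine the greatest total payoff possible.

Allowing fractional choices, the relaxed optimum would be about 23.7, but investments are indivisible.
D + S: cost 2 + 12 = 14 ≤ 14, payoff 4 + 14 = 18.
D + J: cost 2 + 9 = 11 ≤ 14, payoff 4 + 15 = 19.
Best is D and J with total payoff 19.

19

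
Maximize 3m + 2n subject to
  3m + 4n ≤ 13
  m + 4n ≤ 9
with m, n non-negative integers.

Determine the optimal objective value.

(m,n)=(4,0) is feasible, giving 12.
(m,n)=(3,1) is feasible, giving 11.
(m,n)=(3,0) is feasible, giving 9.
The best lattice point is (4,0), giving 12.

12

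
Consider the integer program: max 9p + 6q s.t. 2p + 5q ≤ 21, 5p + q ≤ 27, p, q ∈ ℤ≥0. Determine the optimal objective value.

57

(p,q)=(5,2) is feasible, giving 57.
(p,q)=(5,1) is feasible, giving 51.
(p,q)=(4,2) is feasible, giving 48.
(p,q)=(3,3) is feasible, giving 45.
Maximum is 57 at (p,q)=(5,2).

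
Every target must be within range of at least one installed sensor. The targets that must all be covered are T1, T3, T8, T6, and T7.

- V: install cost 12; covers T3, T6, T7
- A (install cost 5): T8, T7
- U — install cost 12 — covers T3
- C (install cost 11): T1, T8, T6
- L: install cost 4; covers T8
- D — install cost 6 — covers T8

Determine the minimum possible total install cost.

23

The greedy cost-per-new-target heuristic would pick A, C, and V for 28, but a cheaper cover exists.
Choose V and C: together they cover T1, T3, T8, T6, T7 — every target.
Total install cost: 12 + 11 = 23.
No cover costs less than 23.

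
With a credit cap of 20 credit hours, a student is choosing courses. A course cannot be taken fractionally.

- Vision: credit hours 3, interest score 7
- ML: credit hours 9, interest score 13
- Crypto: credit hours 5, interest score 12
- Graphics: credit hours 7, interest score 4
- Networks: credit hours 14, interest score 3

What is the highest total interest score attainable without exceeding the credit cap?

32

Take Vision, ML, and Crypto: credit hours 3 + 9 + 5 = 17 ≤ 20, interest score 7 + 13 + 12 = 32.
No other feasible combination does better.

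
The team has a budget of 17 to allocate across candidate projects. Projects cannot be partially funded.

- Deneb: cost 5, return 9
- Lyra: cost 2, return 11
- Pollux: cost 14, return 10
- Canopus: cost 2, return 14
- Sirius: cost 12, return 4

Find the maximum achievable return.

Allowing fractional choices, the relaxed optimum would be about 39.7, but projects are indivisible.
Deneb + Lyra + Canopus: cost 5 + 2 + 2 = 9 ≤ 17, return 9 + 11 + 14 = 34.
Lyra + Canopus + Sirius: cost 2 + 2 + 12 = 16 ≤ 17, return 11 + 14 + 4 = 29.
Best is Deneb, Lyra, and Canopus with total return 34.

34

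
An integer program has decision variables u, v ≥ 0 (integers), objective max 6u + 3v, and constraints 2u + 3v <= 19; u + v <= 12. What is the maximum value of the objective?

(u,v)=(9,0) is feasible, giving 54.
(u,v)=(8,1) is feasible, giving 51.
(u,v)=(8,0) is feasible, giving 48.
No feasible integer point exceeds 54.

54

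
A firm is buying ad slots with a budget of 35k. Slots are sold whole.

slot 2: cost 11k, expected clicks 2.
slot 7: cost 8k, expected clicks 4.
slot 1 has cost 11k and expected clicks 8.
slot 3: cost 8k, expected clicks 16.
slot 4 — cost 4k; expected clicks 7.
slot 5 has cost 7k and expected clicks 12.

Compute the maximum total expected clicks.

43

Allowing fractional choices, the relaxed optimum would be about 45.5, but ad slots are indivisible.
slot 1 + slot 3 + slot 4 + slot 5: cost 11 + 8 + 4 + 7 = 30 ≤ 35, expected clicks 8 + 16 + 7 + 12 = 43.
slot 7 + slot 1 + slot 3 + slot 5: cost 8 + 11 + 8 + 7 = 34 ≤ 35, expected clicks 4 + 8 + 16 + 12 = 40.
slot 7 + slot 3 + slot 4 + slot 5: cost 8 + 8 + 4 + 7 = 27 ≤ 35, expected clicks 4 + 16 + 7 + 12 = 39.
Best is slot 1, slot 3, slot 4, and slot 5 with total expected clicks 43.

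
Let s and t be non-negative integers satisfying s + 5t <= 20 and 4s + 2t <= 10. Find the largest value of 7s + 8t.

(s,t)=(0,4): 1·0+5·4=20≤20, 4·0+2·4=8≤10, objective 32.
(s,t)=(1,3): 1·1+5·3=16≤20, 4·1+2·3=10≤10, objective 31.
(s,t)=(0,3): 1·0+5·3=15≤20, 4·0+2·3=6≤10, objective 24.
(s,t)=(1,2): 1·1+5·2=11≤20, 4·1+2·2=8≤10, objective 23.
The best lattice point is (0,4), giving 32.

32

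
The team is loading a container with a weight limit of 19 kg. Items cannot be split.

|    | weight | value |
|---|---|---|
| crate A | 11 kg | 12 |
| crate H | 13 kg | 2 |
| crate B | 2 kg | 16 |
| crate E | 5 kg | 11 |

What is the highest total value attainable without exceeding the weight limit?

This is an integer program with binary decision variables.
Take crate A, crate B, and crate E: weight 11 + 2 + 5 = 18 ≤ 19, value 12 + 16 + 11 = 39.
No other feasible combination does better.

39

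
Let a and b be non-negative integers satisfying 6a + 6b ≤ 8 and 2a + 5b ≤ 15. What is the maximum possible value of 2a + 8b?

8

(a,b)=(0,1): 6·0+6·1=6≤8, 2·0+5·1=5≤15, objective 8.
(a,b)=(1,0): 6·1+6·0=6≤8, 2·1+5·0=2≤15, objective 2.
Maximum is 8 at (a,b)=(0,1).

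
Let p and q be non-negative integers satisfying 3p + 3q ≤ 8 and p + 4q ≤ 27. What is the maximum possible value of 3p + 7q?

The continuous relaxation peaks at (0, 2.67) with value 18.67; rounding to a feasible lattice point costs some objective.
(p,q)=(0,2): 3·0+3·2=6≤8, 1·0+4·2=8≤27, objective 14.
(p,q)=(1,1): 3·1+3·1=6≤8, 1·1+4·1=5≤27, objective 10.
(p,q)=(0,1): 3·0+3·1=3≤8, 1·0+4·1=4≤27, objective 7.
No feasible integer point exceeds 14.

14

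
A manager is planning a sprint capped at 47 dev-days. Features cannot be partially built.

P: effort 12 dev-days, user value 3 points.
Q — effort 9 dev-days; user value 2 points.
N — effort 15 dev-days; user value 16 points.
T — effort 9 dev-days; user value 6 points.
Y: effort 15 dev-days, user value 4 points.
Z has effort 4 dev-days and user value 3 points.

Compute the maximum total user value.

29

Allowing fractional choices, the relaxed optimum would be about 30.0, but features are indivisible.
P + N + T + Z: effort 12 + 15 + 9 + 4 = 40 ≤ 47, user value 3 + 16 + 6 + 3 = 28.
N + T + Y + Z: effort 15 + 9 + 15 + 4 = 43 ≤ 47, user value 16 + 6 + 4 + 3 = 29.
Best is N, T, Y, and Z with total user value 29.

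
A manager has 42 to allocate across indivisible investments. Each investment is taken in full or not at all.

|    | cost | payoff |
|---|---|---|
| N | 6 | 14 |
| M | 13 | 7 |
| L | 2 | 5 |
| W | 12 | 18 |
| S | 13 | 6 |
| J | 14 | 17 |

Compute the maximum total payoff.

Treat it as a binary knapsack problem.
Allowing fractional choices, the relaxed optimum would be about 58.3, but investments are indivisible.
N + W + J: cost 6 + 12 + 14 = 32 ≤ 42, payoff 14 + 18 + 17 = 49.
M + L + W + J: cost 13 + 2 + 12 + 14 = 41 ≤ 42, payoff 7 + 5 + 18 + 17 = 47.
N + L + W + J: cost 6 + 2 + 12 + 14 = 34 ≤ 42, payoff 14 + 5 + 18 + 17 = 54.
Best is N, L, W, and J with total payoff 54.

54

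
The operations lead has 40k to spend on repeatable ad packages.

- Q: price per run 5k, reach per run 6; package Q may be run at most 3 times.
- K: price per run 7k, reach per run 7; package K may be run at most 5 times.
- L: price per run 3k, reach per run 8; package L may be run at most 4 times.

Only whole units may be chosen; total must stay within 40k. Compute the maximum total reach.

1×Q, 3×K, and 4×L: price 38 ≤ 40, reach 1·6 + 3·7 + 4·8 = 59.
4×K and 4×L: price 40 ≤ 40, reach 4·7 + 4·8 = 60.
Best is 60.

60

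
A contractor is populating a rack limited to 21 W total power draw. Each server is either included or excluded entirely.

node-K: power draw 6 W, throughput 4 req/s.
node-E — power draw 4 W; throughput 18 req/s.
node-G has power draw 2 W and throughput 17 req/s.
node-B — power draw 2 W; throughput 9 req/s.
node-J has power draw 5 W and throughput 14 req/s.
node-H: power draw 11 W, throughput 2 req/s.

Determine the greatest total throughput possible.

62

This is a 0-1 knapsack instance.
node-K + node-E + node-G + node-B + node-J: power draw 6 + 4 + 2 + 2 + 5 = 19 ≤ 21, throughput 4 + 18 + 17 + 9 + 14 = 62.
node-E + node-G + node-B + node-J: power draw 4 + 2 + 2 + 5 = 13 ≤ 21, throughput 18 + 17 + 9 + 14 = 58.
node-K + node-E + node-G + node-J: power draw 6 + 4 + 2 + 5 = 17 ≤ 21, throughput 4 + 18 + 17 + 14 = 53.
Best is node-K, node-E, node-G, node-B, and node-J with total throughput 62.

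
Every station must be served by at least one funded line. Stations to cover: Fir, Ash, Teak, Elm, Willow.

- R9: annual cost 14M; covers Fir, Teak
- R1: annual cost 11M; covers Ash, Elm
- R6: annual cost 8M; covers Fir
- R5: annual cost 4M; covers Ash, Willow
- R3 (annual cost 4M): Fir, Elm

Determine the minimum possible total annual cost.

22

Choose R9, R5, and R3: together they cover Fir, Ash, Teak, Elm, Willow — every station.
Total annual cost: 14 + 4 + 4 = 22.
No cover costs less than 22.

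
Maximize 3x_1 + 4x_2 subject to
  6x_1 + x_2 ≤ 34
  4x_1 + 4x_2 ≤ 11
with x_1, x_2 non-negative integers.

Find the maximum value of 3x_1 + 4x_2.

8

Relaxing integrality, the LP optimum is 11.00 at (x_1,x_2) = (0, 2.75), which is not an integer point.
(x_1,x_2)=(0,2): 6·0+1·2=2≤34, 4·0+4·2=8≤11, objective 8.
(x_1,x_2)=(1,1): 6·1+1·1=7≤34, 4·1+4·1=8≤11, objective 7.
(x_1,x_2)=(0,1): 6·0+1·1=1≤34, 4·0+4·1=4≤11, objective 4.
The best lattice point is (0,2), giving 8.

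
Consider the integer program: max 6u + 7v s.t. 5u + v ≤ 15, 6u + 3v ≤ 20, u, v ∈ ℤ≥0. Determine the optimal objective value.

Relaxing integrality, the LP optimum is 46.67 at (u,v) = (0, 6.67), which is not an integer point.
(u,v)=(0,6): 5·0+1·6=6≤15, 6·0+3·6=18≤20, objective 42.
(u,v)=(0,5): 5·0+1·5=5≤15, 6·0+3·5=15≤20, objective 35.
Maximum is 42 at (u,v)=(0,6).

42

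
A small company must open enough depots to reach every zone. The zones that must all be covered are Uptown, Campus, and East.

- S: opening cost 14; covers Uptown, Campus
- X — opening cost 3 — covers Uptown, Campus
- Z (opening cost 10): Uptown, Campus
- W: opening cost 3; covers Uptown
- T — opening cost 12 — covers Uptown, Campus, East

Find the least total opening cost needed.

12

The greedy cost-per-new-zone heuristic would pick X and T for 15, but a cheaper cover exists.
T alone covers Uptown, Campus, East — every zone.
Total opening cost: 12.
No cover costs less than 12.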